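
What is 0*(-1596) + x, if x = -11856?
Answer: -11856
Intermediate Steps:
0*(-1596) + x = 0*(-1596) - 11856 = 0 - 11856 = -11856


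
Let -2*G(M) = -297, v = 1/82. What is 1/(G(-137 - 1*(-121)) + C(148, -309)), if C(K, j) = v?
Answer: 41/6089 ≈ 0.0067335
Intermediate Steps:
v = 1/82 ≈ 0.012195
C(K, j) = 1/82
G(M) = 297/2 (G(M) = -½*(-297) = 297/2)
1/(G(-137 - 1*(-121)) + C(148, -309)) = 1/(297/2 + 1/82) = 1/(6089/41) = 41/6089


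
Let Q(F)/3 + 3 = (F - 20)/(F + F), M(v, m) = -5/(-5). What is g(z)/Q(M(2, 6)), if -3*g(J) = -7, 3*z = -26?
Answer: -14/225 ≈ -0.062222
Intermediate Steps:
z = -26/3 (z = (⅓)*(-26) = -26/3 ≈ -8.6667)
g(J) = 7/3 (g(J) = -⅓*(-7) = 7/3)
M(v, m) = 1 (M(v, m) = -5*(-⅕) = 1)
Q(F) = -9 + 3*(-20 + F)/(2*F) (Q(F) = -9 + 3*((F - 20)/(F + F)) = -9 + 3*((-20 + F)/((2*F))) = -9 + 3*((-20 + F)*(1/(2*F))) = -9 + 3*((-20 + F)/(2*F)) = -9 + 3*(-20 + F)/(2*F))
g(z)/Q(M(2, 6)) = 7/(3*(-15/2 - 30/1)) = 7/(3*(-15/2 - 30*1)) = 7/(3*(-15/2 - 30)) = 7/(3*(-75/2)) = (7/3)*(-2/75) = -14/225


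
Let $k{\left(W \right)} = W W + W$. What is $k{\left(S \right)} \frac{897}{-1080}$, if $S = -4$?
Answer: $- \frac{299}{30} \approx -9.9667$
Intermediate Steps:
$k{\left(W \right)} = W + W^{2}$ ($k{\left(W \right)} = W^{2} + W = W + W^{2}$)
$k{\left(S \right)} \frac{897}{-1080} = - 4 \left(1 - 4\right) \frac{897}{-1080} = \left(-4\right) \left(-3\right) 897 \left(- \frac{1}{1080}\right) = 12 \left(- \frac{299}{360}\right) = - \frac{299}{30}$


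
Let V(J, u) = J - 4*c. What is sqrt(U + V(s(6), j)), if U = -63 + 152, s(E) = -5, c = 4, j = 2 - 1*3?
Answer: 2*sqrt(17) ≈ 8.2462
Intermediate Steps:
j = -1 (j = 2 - 3 = -1)
V(J, u) = -16 + J (V(J, u) = J - 4*4 = J - 16 = -16 + J)
U = 89
sqrt(U + V(s(6), j)) = sqrt(89 + (-16 - 5)) = sqrt(89 - 21) = sqrt(68) = 2*sqrt(17)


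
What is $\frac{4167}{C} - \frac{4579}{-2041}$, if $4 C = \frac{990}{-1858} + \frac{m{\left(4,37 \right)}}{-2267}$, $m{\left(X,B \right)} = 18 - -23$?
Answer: $- \frac{35820490579309}{1184039207} \approx -30253.0$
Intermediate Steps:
$m{\left(X,B \right)} = 41$ ($m{\left(X,B \right)} = 18 + 23 = 41$)
$C = - \frac{580127}{4212086}$ ($C = \frac{\frac{990}{-1858} + \frac{41}{-2267}}{4} = \frac{990 \left(- \frac{1}{1858}\right) + 41 \left(- \frac{1}{2267}\right)}{4} = \frac{- \frac{495}{929} - \frac{41}{2267}}{4} = \frac{1}{4} \left(- \frac{1160254}{2106043}\right) = - \frac{580127}{4212086} \approx -0.13773$)
$\frac{4167}{C} - \frac{4579}{-2041} = \frac{4167}{- \frac{580127}{4212086}} - \frac{4579}{-2041} = 4167 \left(- \frac{4212086}{580127}\right) - - \frac{4579}{2041} = - \frac{17551762362}{580127} + \frac{4579}{2041} = - \frac{35820490579309}{1184039207}$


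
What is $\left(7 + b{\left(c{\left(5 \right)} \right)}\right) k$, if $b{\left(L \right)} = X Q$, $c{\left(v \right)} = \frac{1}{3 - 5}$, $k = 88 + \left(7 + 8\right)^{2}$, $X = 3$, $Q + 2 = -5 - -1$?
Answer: $-3443$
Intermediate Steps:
$Q = -6$ ($Q = -2 - 4 = -6$)
$k = 313$ ($k = 88 + 15^{2} = 88 + 225 = 313$)
$c{\left(v \right)} = - \frac{1}{2}$ ($c{\left(v \right)} = \frac{1}{-2} = - \frac{1}{2}$)
$b{\left(L \right)} = -18$ ($b{\left(L \right)} = 3 \left(-6\right) = -18$)
$\left(7 + b{\left(c{\left(5 \right)} \right)}\right) k = \left(7 - 18\right) 313 = \left(-11\right) 313 = -3443$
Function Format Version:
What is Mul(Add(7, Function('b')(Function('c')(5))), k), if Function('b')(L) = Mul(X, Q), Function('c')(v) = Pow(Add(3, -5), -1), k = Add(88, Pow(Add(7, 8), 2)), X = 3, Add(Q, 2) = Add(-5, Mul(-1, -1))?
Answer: -3443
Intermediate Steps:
Q = -6 (Q = Add(-2, Add(-5, Mul(-1, -1))) = Add(-2, Add(-5, 1)) = Add(-2, -4) = -6)
k = 313 (k = Add(88, Pow(15, 2)) = Add(88, 225) = 313)
Function('c')(v) = Rational(-1, 2) (Function('c')(v) = Pow(-2, -1) = Rational(-1, 2))
Function('b')(L) = -18 (Function('b')(L) = Mul(3, -6) = -18)
Mul(Add(7, Function('b')(Function('c')(5))), k) = Mul(Add(7, -18), 313) = Mul(-11, 313) = -3443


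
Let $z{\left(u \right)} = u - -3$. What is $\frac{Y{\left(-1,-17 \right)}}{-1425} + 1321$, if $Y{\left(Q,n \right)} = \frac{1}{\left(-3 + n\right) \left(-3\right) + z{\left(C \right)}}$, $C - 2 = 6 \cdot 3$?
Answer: $\frac{156241274}{118275} \approx 1321.0$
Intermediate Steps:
$C = 20$ ($C = 2 + 6 \cdot 3 = 2 + 18 = 20$)
$z{\left(u \right)} = 3 + u$ ($z{\left(u \right)} = u + 3 = 3 + u$)
$Y{\left(Q,n \right)} = \frac{1}{32 - 3 n}$ ($Y{\left(Q,n \right)} = \frac{1}{\left(-3 + n\right) \left(-3\right) + \left(3 + 20\right)} = \frac{1}{\left(9 - 3 n\right) + 23} = \frac{1}{32 - 3 n}$)
$\frac{Y{\left(-1,-17 \right)}}{-1425} + 1321 = \frac{1}{\left(-1425\right) \left(32 - -51\right)} + 1321 = - \frac{1}{1425 \left(32 + 51\right)} + 1321 = - \frac{1}{1425 \cdot 83} + 1321 = \left(- \frac{1}{1425}\right) \frac{1}{83} + 1321 = - \frac{1}{118275} + 1321 = \frac{156241274}{118275}$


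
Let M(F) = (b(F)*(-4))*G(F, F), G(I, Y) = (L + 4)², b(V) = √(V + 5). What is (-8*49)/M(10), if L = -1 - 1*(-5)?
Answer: 49*√15/480 ≈ 0.39537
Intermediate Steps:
L = 4 (L = -1 + 5 = 4)
b(V) = √(5 + V)
G(I, Y) = 64 (G(I, Y) = (4 + 4)² = 8² = 64)
M(F) = -256*√(5 + F) (M(F) = (√(5 + F)*(-4))*64 = -4*√(5 + F)*64 = -256*√(5 + F))
(-8*49)/M(10) = (-8*49)/((-256*√(5 + 10))) = -392*(-√15/3840) = -(-49)*√15/480 = 49*√15/480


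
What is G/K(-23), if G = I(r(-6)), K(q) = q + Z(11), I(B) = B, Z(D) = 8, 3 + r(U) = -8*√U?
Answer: ⅕ + 8*I*√6/15 ≈ 0.2 + 1.3064*I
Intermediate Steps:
r(U) = -3 - 8*√U
K(q) = 8 + q (K(q) = q + 8 = 8 + q)
G = -3 - 8*I*√6 ≈ -3.0 - 19.596*I
G/K(-23) = (-3 - 8*I*√6)/(8 - 23) = (-3 - 8*I*√6)/(-15) = (-3 - 8*I*√6)*(-1/15) = ⅕ + 8*I*√6/15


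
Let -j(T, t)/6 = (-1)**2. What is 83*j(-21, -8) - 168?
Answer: -666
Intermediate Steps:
j(T, t) = -6 (j(T, t) = -6*(-1)**2 = -6*1 = -6)
83*j(-21, -8) - 168 = 83*(-6) - 168 = -498 - 168 = -666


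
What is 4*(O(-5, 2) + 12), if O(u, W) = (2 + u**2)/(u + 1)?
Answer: 21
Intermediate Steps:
O(u, W) = (2 + u**2)/(1 + u)
4*(O(-5, 2) + 12) = 4*((2 + (-5)**2)/(1 - 5) + 12) = 4*((2 + 25)/(-4) + 12) = 4*(-1/4*27 + 12) = 4*(-27/4 + 12) = 4*(21/4) = 21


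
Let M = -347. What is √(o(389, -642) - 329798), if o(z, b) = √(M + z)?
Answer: √(-329798 + √42) ≈ 574.27*I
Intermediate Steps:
o(z, b) = √(-347 + z)
√(o(389, -642) - 329798) = √(√(-347 + 389) - 329798) = √(√42 - 329798) = √(-329798 + √42)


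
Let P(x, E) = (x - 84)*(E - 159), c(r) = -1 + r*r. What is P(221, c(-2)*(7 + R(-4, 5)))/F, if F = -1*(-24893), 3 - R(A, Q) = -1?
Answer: -17262/24893 ≈ -0.69345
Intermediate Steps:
c(r) = -1 + r**2
R(A, Q) = 4 (R(A, Q) = 3 - 1*(-1) = 3 + 1 = 4)
P(x, E) = (-159 + E)*(-84 + x) (P(x, E) = (-84 + x)*(-159 + E) = (-159 + E)*(-84 + x))
F = 24893
P(221, c(-2)*(7 + R(-4, 5)))/F = (13356 - 159*221 - 84*(-1 + (-2)**2)*(7 + 4) + ((-1 + (-2)**2)*(7 + 4))*221)/24893 = (13356 - 35139 - 84*(-1 + 4)*11 + ((-1 + 4)*11)*221)*(1/24893) = (13356 - 35139 - 252*11 + (3*11)*221)*(1/24893) = (13356 - 35139 - 84*33 + 33*221)*(1/24893) = (13356 - 35139 - 2772 + 7293)*(1/24893) = -17262*1/24893 = -17262/24893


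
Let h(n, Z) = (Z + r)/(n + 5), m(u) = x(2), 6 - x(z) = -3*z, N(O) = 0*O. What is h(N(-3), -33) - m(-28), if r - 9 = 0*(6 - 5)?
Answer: -84/5 ≈ -16.800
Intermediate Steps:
N(O) = 0
x(z) = 6 + 3*z (x(z) = 6 - (-3)*z = 6 + 3*z)
m(u) = 12 (m(u) = 6 + 3*2 = 6 + 6 = 12)
r = 9 (r = 9 + 0*(6 - 5) = 9 + 0*1 = 9 + 0 = 9)
h(n, Z) = (9 + Z)/(5 + n) (h(n, Z) = (Z + 9)/(n + 5) = (9 + Z)/(5 + n))
h(N(-3), -33) - m(-28) = (9 - 33)/(5 + 0) - 1*12 = -24/5 - 12 = -84/5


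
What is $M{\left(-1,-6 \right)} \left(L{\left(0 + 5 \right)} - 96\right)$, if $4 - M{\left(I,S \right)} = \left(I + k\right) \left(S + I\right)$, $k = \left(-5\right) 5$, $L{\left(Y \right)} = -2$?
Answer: $17444$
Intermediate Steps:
$k = -25$
$M{\left(I,S \right)} = 4 - \left(-25 + I\right) \left(I + S\right)$ ($M{\left(I,S \right)} = 4 - \left(I - 25\right) \left(S + I\right) = 4 - \left(-25 + I\right) \left(I + S\right)$)
$M{\left(-1,-6 \right)} \left(L{\left(0 + 5 \right)} - 96\right) = \left(4 - \left(-1\right)^{2} + 25 \left(-1\right) + 25 \left(-6\right) - \left(-1\right) \left(-6\right)\right) \left(-2 - 96\right) = \left(4 - 1 - 25 - 150 - 6\right) \left(-98\right) = \left(-178\right) \left(-98\right) = 17444$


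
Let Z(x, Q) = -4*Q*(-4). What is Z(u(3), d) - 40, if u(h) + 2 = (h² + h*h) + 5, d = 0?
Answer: -40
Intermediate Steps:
u(h) = 3 + 2*h² (u(h) = -2 + ((h² + h*h) + 5) = -2 + ((h² + h²) + 5) = -2 + (2*h² + 5) = -2 + (5 + 2*h²) = 3 + 2*h²)
Z(x, Q) = 16*Q
Z(u(3), d) - 40 = 16*0 - 40 = 0 - 40 = -40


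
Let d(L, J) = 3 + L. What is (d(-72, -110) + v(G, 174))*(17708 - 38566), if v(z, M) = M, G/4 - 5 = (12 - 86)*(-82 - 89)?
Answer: -2190090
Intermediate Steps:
G = 50636 (G = 20 + 4*((12 - 86)*(-82 - 89)) = 20 + 4*(-74*(-171)) = 20 + 4*12654 = 20 + 50616 = 50636)
(d(-72, -110) + v(G, 174))*(17708 - 38566) = ((3 - 72) + 174)*(17708 - 38566) = (-69 + 174)*(-20858) = 105*(-20858) = -2190090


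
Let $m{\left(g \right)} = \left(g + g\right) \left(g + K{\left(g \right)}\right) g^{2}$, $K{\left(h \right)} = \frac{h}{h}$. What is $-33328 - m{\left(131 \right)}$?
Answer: $-593529352$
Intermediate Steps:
$K{\left(h \right)} = 1$
$m{\left(g \right)} = 2 g^{3} \left(1 + g\right)$ ($m{\left(g \right)} = \left(g + g\right) \left(g + 1\right) g^{2} = 2 g \left(1 + g\right) g^{2} = 2 g^{3} \left(1 + g\right)$)
$-33328 - m{\left(131 \right)} = -33328 - 2 \cdot 131^{3} \left(1 + 131\right) = -33328 - 2 \cdot 2248091 \cdot 132 = -33328 - 593496024 = -593529352$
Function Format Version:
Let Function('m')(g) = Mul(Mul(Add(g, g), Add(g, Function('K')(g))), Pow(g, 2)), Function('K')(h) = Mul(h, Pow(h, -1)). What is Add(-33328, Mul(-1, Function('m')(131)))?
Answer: -593529352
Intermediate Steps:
Function('K')(h) = 1
Function('m')(g) = Mul(2, Pow(g, 3), Add(1, g)) (Function('m')(g) = Mul(Mul(Add(g, g), Add(g, 1)), Pow(g, 2)) = Mul(Mul(Mul(2, g), Add(1, g)), Pow(g, 2)) = Mul(Mul(2, g, Add(1, g)), Pow(g, 2)) = Mul(2, Pow(g, 3), Add(1, g)))
Add(-33328, Mul(-1, Function('m')(131))) = Add(-33328, Mul(-1, Mul(2, Pow(131, 3), Add(1, 131)))) = Add(-33328, Mul(-1, Mul(2, 2248091, 132))) = Add(-33328, Mul(-1, 593496024)) = Add(-33328, -593496024) = -593529352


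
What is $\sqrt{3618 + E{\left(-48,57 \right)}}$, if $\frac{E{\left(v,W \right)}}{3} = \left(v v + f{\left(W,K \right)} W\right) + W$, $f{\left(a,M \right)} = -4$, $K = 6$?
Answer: $3 \sqrt{1113} \approx 100.08$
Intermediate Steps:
$E{\left(v,W \right)} = - 9 W + 3 v^{2}$ ($E{\left(v,W \right)} = 3 \left(\left(v v - 4 W\right) + W\right) = 3 \left(\left(v^{2} - 4 W\right) + W\right) = 3 \left(v^{2} - 3 W\right) = - 9 W + 3 v^{2}$)
$\sqrt{3618 + E{\left(-48,57 \right)}} = \sqrt{3618 + \left(\left(-9\right) 57 + 3 \left(-48\right)^{2}\right)} = \sqrt{3618 + \left(-513 + 3 \cdot 2304\right)} = \sqrt{3618 + \left(-513 + 6912\right)} = \sqrt{3618 + 6399} = \sqrt{10017} = 3 \sqrt{1113}$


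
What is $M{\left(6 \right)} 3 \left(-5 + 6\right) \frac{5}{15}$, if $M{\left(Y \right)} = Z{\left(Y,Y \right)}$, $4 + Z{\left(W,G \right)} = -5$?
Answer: $-9$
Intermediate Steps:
$Z{\left(W,G \right)} = -9$ ($Z{\left(W,G \right)} = -4 - 5 = -9$)
$M{\left(Y \right)} = -9$
$M{\left(6 \right)} 3 \left(-5 + 6\right) \frac{5}{15} = - 9 \cdot 3 \left(-5 + 6\right) \frac{5}{15} = - 9 \cdot 3 \cdot 1 \cdot 5 \cdot \frac{1}{15} = \left(-9\right) 3 \cdot \frac{1}{3} = \left(-27\right) \frac{1}{3} = -9$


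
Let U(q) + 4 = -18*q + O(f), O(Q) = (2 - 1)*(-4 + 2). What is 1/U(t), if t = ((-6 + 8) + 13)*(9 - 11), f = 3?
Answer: 1/534 ≈ 0.0018727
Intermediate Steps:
O(Q) = -2 (O(Q) = 1*(-2) = -2)
t = -30 (t = (2 + 13)*(-2) = 15*(-2) = -30)
U(q) = -6 - 18*q (U(q) = -4 + (-18*q - 2) = -4 + (-2 - 18*q) = -6 - 18*q)
1/U(t) = 1/(-6 - 18*(-30)) = 1/(-6 + 540) = 1/534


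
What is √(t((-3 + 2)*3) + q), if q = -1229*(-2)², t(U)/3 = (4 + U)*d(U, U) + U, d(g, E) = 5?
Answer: I*√4910 ≈ 70.071*I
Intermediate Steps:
t(U) = 60 + 18*U (t(U) = 3*((4 + U)*5 + U) = 3*((20 + 5*U) + U) = 3*(20 + 6*U) = 60 + 18*U)
q = -4916 (q = -1229*4 = -4916)
√(t((-3 + 2)*3) + q) = √((60 + 18*((-3 + 2)*3)) - 4916) = √((60 + 18*(-1*3)) - 4916) = √((60 + 18*(-3)) - 4916) = √((60 - 54) - 4916) = √(6 - 4916) = √(-4910) = I*√4910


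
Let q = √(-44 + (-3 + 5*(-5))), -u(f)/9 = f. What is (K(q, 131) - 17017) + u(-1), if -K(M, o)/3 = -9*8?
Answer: -16792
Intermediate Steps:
u(f) = -9*f
q = 6*I*√2 (q = √(-44 + (-3 - 25)) = √(-44 - 28) = √(-72) = 6*I*√2 ≈ 8.4853*I)
K(M, o) = 216 (K(M, o) = -(-27)*8 = -3*(-72) = 216)
(K(q, 131) - 17017) + u(-1) = (216 - 17017) - 9*(-1) = -16801 + 9 = -16792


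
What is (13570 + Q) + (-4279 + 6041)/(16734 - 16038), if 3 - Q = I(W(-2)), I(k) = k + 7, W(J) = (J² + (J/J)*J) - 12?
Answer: 4725329/348 ≈ 13579.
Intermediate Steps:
W(J) = -12 + J + J² (W(J) = (J² + 1*J) - 12 = (J² + J) - 12 = (J + J²) - 12 = -12 + J + J²)
I(k) = 7 + k
Q = 6 (Q = 3 - (7 + (-12 - 2 + (-2)²)) = 3 - (7 + (-12 - 2 + 4)) = 3 - (7 - 10) = 3 - 1*(-3) = 3 + 3 = 6)
(13570 + Q) + (-4279 + 6041)/(16734 - 16038) = (13570 + 6) + (-4279 + 6041)/(16734 - 16038) = 13576 + 1762/696 = 13576 + 1762*(1/696) = 13576 + 881/348 = 4725329/348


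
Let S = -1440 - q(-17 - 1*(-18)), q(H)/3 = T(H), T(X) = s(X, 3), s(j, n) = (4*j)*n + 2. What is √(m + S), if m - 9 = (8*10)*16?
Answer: I*√193 ≈ 13.892*I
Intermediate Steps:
m = 1289 (m = 9 + (8*10)*16 = 9 + 80*16 = 9 + 1280 = 1289)
s(j, n) = 2 + 4*j*n (s(j, n) = 4*j*n + 2 = 2 + 4*j*n)
T(X) = 2 + 12*X (T(X) = 2 + 4*X*3 = 2 + 12*X)
q(H) = 6 + 36*H (q(H) = 3*(2 + 12*H) = 6 + 36*H)
S = -1482 (S = -1440 - (6 + 36*(-17 - 1*(-18))) = -1440 - (6 + 36*(-17 + 18)) = -1440 - (6 + 36*1) = -1440 - (6 + 36) = -1440 - 1*42 = -1440 - 42 = -1482)
√(m + S) = √(1289 - 1482) = √(-193) = I*√193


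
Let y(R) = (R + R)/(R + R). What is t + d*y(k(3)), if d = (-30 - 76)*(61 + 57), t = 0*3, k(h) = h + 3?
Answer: -12508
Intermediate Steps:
k(h) = 3 + h
y(R) = 1 (y(R) = (2*R)/((2*R)) = (2*R)*(1/(2*R)) = 1)
t = 0
d = -12508 (d = -106*118 = -12508)
t + d*y(k(3)) = 0 - 12508*1 = 0 - 12508 = -12508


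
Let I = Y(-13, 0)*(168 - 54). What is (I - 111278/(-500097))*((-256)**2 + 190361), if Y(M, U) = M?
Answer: -63209329170324/166699 ≈ -3.7918e+8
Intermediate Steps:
I = -1482 (I = -13*(168 - 54) = -13*114 = -1482)
(I - 111278/(-500097))*((-256)**2 + 190361) = (-1482 - 111278/(-500097))*((-256)**2 + 190361) = (-1482 - 111278*(-1/500097))*(65536 + 190361) = (-1482 + 111278/500097)*255897 = -741032476/500097*255897 = -63209329170324/166699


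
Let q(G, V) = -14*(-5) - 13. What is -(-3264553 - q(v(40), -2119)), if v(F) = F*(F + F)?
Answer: 3264610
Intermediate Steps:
v(F) = 2*F**2 (v(F) = F*(2*F) = 2*F**2)
q(G, V) = 57 (q(G, V) = 70 - 13 = 57)
-(-3264553 - q(v(40), -2119)) = -(-3264553 - 1*57) = -(-3264553 - 57) = -1*(-3264610) = 3264610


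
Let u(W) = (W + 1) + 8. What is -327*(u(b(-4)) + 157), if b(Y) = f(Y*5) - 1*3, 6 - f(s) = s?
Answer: -61803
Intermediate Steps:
f(s) = 6 - s
b(Y) = 3 - 5*Y (b(Y) = (6 - Y*5) - 1*3 = (6 - 5*Y) - 3 = 3 - 5*Y)
u(W) = 9 + W (u(W) = (1 + W) + 8 = 9 + W)
-327*(u(b(-4)) + 157) = -327*((9 + (3 - 5*(-4))) + 157) = -327*((9 + (3 + 20)) + 157) = -327*((9 + 23) + 157) = -327*(32 + 157) = -327*189 = -61803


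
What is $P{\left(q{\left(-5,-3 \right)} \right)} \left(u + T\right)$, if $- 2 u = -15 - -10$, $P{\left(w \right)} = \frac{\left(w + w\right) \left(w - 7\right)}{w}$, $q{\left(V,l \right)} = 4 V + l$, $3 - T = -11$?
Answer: $-990$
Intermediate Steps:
$T = 14$ ($T = 3 - -11 = 3 + 11 = 14$)
$q{\left(V,l \right)} = l + 4 V$
$P{\left(w \right)} = -14 + 2 w$ ($P{\left(w \right)} = \frac{2 w \left(-7 + w\right)}{w} = -14 + 2 w$)
$u = \frac{5}{2}$ ($u = - \frac{-15 - -10}{2} = - \frac{-15 + 10}{2} = \left(- \frac{1}{2}\right) \left(-5\right) = \frac{5}{2} \approx 2.5$)
$P{\left(q{\left(-5,-3 \right)} \right)} \left(u + T\right) = \left(-14 + 2 \left(-3 + 4 \left(-5\right)\right)\right) \left(\frac{5}{2} + 14\right) = \left(-14 + 2 \left(-3 - 20\right)\right) \frac{33}{2} = \left(-14 + 2 \left(-23\right)\right) \frac{33}{2} = \left(-14 - 46\right) \frac{33}{2} = \left(-60\right) \frac{33}{2} = -990$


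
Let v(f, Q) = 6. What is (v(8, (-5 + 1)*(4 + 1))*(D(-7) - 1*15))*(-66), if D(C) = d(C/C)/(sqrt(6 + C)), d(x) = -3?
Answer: 5940 - 1188*I ≈ 5940.0 - 1188.0*I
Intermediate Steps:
D(C) = -3/sqrt(6 + C)
(v(8, (-5 + 1)*(4 + 1))*(D(-7) - 1*15))*(-66) = (6*(-3/sqrt(6 - 7) - 1*15))*(-66) = (6*(-(-3)*I - 15))*(-66) = (6*(3*I - 15))*(-66) = (6*(-15 + 3*I))*(-66) = (-90 + 18*I)*(-66) = 5940 - 1188*I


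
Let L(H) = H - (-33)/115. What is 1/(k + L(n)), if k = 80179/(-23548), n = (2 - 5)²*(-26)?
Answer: -2708020/642120181 ≈ -0.0042173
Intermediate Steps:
n = -234 (n = (-3)²*(-26) = 9*(-26) = -234)
k = -80179/23548 (k = 80179*(-1/23548) = -80179/23548 ≈ -3.4049)
L(H) = 33/115 + H (L(H) = H - (-33)/115 = H - 1*(-33/115) = H + 33/115 = 33/115 + H)
1/(k + L(n)) = 1/(-80179/23548 + (33/115 - 234)) = 1/(-80179/23548 - 26877/115) = 1/(-642120181/2708020) = -2708020/642120181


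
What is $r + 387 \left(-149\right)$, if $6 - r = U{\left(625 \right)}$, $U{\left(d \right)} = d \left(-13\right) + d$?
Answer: $-50157$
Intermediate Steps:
$U{\left(d \right)} = - 12 d$ ($U{\left(d \right)} = - 13 d + d = - 12 d$)
$r = 7506$ ($r = 6 - \left(-12\right) 625 = 6 - -7500 = 6 + 7500 = 7506$)
$r + 387 \left(-149\right) = 7506 + 387 \left(-149\right) = 7506 - 57663 = -50157$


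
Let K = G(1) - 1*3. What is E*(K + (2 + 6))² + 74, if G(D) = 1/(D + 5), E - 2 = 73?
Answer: 24913/12 ≈ 2076.1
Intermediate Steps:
E = 75 (E = 2 + 73 = 75)
G(D) = 1/(5 + D)
K = -17/6 (K = 1/(5 + 1) - 1*3 = 1/6 - 3 = ⅙ - 3 = -17/6 ≈ -2.8333)
E*(K + (2 + 6))² + 74 = 75*(-17/6 + (2 + 6))² + 74 = 75*(-17/6 + 8)² + 74 = 75*(31/6)² + 74 = 75*(961/36) + 74 = 24025/12 + 74 = 24913/12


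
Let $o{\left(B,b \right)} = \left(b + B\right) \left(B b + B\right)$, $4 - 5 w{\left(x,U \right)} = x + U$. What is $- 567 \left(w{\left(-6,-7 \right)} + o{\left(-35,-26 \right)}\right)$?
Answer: $\frac{151308486}{5} \approx 3.0262 \cdot 10^{7}$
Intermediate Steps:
$w{\left(x,U \right)} = \frac{4}{5} - \frac{U}{5} - \frac{x}{5}$ ($w{\left(x,U \right)} = \frac{4}{5} - \frac{x + U}{5} = \frac{4}{5} - \frac{U + x}{5} = \frac{4}{5} - \left(\frac{U}{5} + \frac{x}{5}\right) = \frac{4}{5} - \frac{U}{5} - \frac{x}{5}$)
$o{\left(B,b \right)} = \left(B + b\right) \left(B + B b\right)$
$- 567 \left(w{\left(-6,-7 \right)} + o{\left(-35,-26 \right)}\right) = - 567 \left(\left(\frac{4}{5} - - \frac{7}{5} - - \frac{6}{5}\right) - 35 \left(-35 - 26 + \left(-26\right)^{2} - -910\right)\right) = - 567 \left(\left(\frac{4}{5} + \frac{7}{5} + \frac{6}{5}\right) - 35 \left(-35 - 26 + 676 + 910\right)\right) = - 567 \left(\frac{17}{5} - 53375\right) = \left(-567\right) \left(- \frac{266858}{5}\right) = \frac{151308486}{5}$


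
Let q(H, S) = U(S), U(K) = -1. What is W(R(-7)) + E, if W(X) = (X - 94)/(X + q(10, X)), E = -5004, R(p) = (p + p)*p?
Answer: -485384/97 ≈ -5004.0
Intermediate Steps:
R(p) = 2*p² (R(p) = (2*p)*p = 2*p²)
q(H, S) = -1
W(X) = (-94 + X)/(-1 + X) (W(X) = (X - 94)/(X - 1) = (-94 + X)/(-1 + X))
W(R(-7)) + E = (-94 + 2*(-7)²)/(-1 + 2*(-7)²) - 5004 = (-94 + 2*49)/(-1 + 2*49) - 5004 = (-94 + 98)/(-1 + 98) - 5004 = 4/97 - 5004 = -485384/97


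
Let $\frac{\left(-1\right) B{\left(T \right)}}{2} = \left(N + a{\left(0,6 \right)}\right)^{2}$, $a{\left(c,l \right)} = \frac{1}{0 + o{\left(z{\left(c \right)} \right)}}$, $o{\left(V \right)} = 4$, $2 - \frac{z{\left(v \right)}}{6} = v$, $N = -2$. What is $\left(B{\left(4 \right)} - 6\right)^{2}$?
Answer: $\frac{9409}{64} \approx 147.02$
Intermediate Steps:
$z{\left(v \right)} = 12 - 6 v$
$a{\left(c,l \right)} = \frac{1}{4}$ ($a{\left(c,l \right)} = \frac{1}{0 + 4} = \frac{1}{4}$)
$B{\left(T \right)} = - \frac{49}{8}$ ($B{\left(T \right)} = - 2 \left(-2 + \frac{1}{4}\right)^{2} = - 2 \left(- \frac{7}{4}\right)^{2} = \left(-2\right) \frac{49}{16} = - \frac{49}{8}$)
$\left(B{\left(4 \right)} - 6\right)^{2} = \left(- \frac{49}{8} - 6\right)^{2} = \left(- \frac{97}{8}\right)^{2} = \frac{9409}{64}$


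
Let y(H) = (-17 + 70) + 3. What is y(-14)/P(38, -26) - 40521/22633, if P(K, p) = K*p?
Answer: -794273/430027 ≈ -1.8470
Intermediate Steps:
y(H) = 56 (y(H) = 53 + 3 = 56)
y(-14)/P(38, -26) - 40521/22633 = 56/((38*(-26))) - 40521/22633 = 56/(-988) - 40521*1/22633 = 56*(-1/988) - 3117/1741 = -14/247 - 3117/1741 = -794273/430027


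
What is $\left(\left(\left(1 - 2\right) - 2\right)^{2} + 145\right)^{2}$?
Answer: $23716$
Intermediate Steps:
$\left(\left(\left(1 - 2\right) - 2\right)^{2} + 145\right)^{2} = \left(\left(-1 - 2\right)^{2} + 145\right)^{2} = \left(\left(-3\right)^{2} + 145\right)^{2} = \left(9 + 145\right)^{2} = 154^{2} = 23716$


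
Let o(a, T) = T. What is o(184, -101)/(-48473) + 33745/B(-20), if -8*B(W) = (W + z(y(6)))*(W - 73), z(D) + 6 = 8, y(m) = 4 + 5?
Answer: -6542801003/40571901 ≈ -161.26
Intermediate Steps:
y(m) = 9
z(D) = 2 (z(D) = -6 + 8 = 2)
B(W) = -(-73 + W)*(2 + W)/8 (B(W) = -(W + 2)*(W - 73)/8 = -(2 + W)*(-73 + W)/8 = -(-73 + W)*(2 + W)/8)
o(184, -101)/(-48473) + 33745/B(-20) = -101/(-48473) + 33745/(73/4 - ⅛*(-20)² + (71/8)*(-20)) = -101*(-1/48473) + 33745/(73/4 - ⅛*400 - 355/2) = 101/48473 + 33745/(73/4 - 50 - 355/2) = 101/48473 + 33745/(-837/4) = 101/48473 + 33745*(-4/837) = 101/48473 - 134980/837 = -6542801003/40571901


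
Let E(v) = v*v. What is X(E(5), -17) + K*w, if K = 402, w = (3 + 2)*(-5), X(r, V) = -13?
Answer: -10063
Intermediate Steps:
E(v) = v²
w = -25 (w = 5*(-5) = -25)
X(E(5), -17) + K*w = -13 + 402*(-25) = -13 - 10050 = -10063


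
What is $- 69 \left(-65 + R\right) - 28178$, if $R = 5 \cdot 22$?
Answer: $-31283$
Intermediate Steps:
$R = 110$
$- 69 \left(-65 + R\right) - 28178 = - 69 \left(-65 + 110\right) - 28178 = \left(-69\right) 45 - 28178 = -3105 - 28178 = -31283$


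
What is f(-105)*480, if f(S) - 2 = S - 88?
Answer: -91680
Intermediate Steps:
f(S) = -86 + S (f(S) = 2 + (S - 88) = 2 + (-88 + S) = -86 + S)
f(-105)*480 = (-86 - 105)*480 = -191*480 = -91680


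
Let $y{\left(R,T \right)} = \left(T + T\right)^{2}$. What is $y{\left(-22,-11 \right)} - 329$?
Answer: $155$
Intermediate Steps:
$y{\left(R,T \right)} = 4 T^{2}$ ($y{\left(R,T \right)} = \left(2 T\right)^{2} = 4 T^{2}$)
$y{\left(-22,-11 \right)} - 329 = 4 \left(-11\right)^{2} - 329 = 4 \cdot 121 - 329 = 484 - 329 = 155$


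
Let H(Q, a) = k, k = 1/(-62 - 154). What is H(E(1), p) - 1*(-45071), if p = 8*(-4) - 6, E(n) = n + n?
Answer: 9735335/216 ≈ 45071.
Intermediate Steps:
E(n) = 2*n
p = -38 (p = -32 - 6 = -38)
k = -1/216 (k = 1/(-216) = -1/216 ≈ -0.0046296)
H(Q, a) = -1/216
H(E(1), p) - 1*(-45071) = -1/216 - 1*(-45071) = -1/216 + 45071 = 9735335/216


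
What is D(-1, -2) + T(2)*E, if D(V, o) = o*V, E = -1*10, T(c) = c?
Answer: -18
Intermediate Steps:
E = -10
D(V, o) = V*o
D(-1, -2) + T(2)*E = -1*(-2) + 2*(-10) = 2 - 20 = -18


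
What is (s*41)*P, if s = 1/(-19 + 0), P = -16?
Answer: 656/19 ≈ 34.526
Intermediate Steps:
s = -1/19 (s = 1/(-19) = -1/19 ≈ -0.052632)
(s*41)*P = -1/19*41*(-16) = -41/19*(-16) = 656/19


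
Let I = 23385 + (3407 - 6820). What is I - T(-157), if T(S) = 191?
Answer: 19781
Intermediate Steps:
I = 19972 (I = 23385 - 3413 = 19972)
I - T(-157) = 19972 - 1*191 = 19972 - 191 = 19781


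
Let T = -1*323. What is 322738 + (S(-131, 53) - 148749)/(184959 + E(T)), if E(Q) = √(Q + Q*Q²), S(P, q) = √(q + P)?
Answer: (√78 - 59693148993*I + 322738*√33698590)/(√33698590 - 184959*I) ≈ 3.2274e+5 + 0.025261*I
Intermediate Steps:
S(P, q) = √(P + q)
T = -323
E(Q) = √(Q + Q³)
322738 + (S(-131, 53) - 148749)/(184959 + E(T)) = 322738 + (√(-131 + 53) - 148749)/(184959 + √(-323 + (-323)³)) = 322738 + (√(-78) - 148749)/(184959 + √(-323 - 33698267)) = 322738 + (I*√78 - 148749)/(184959 + √(-33698590)) = 322738 + (-148749 + I*√78)/(184959 + I*√33698590)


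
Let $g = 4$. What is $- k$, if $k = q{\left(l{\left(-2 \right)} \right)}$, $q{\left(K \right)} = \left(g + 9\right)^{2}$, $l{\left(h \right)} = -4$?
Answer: $-169$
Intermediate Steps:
$q{\left(K \right)} = 169$ ($q{\left(K \right)} = \left(4 + 9\right)^{2} = 13^{2} = 169$)
$k = 169$
$- k = \left(-1\right) 169 = -169$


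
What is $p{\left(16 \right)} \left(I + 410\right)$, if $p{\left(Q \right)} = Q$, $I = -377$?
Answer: $528$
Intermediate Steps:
$p{\left(16 \right)} \left(I + 410\right) = 16 \left(-377 + 410\right) = 16 \cdot 33 = 528$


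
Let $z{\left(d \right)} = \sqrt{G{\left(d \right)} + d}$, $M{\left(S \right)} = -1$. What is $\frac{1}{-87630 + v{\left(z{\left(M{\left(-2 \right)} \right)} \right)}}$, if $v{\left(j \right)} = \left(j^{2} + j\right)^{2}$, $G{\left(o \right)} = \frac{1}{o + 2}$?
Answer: $- \frac{1}{87630} \approx -1.1412 \cdot 10^{-5}$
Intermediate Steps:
$G{\left(o \right)} = \frac{1}{2 + o}$
$z{\left(d \right)} = \sqrt{d + \frac{1}{2 + d}}$ ($z{\left(d \right)} = \sqrt{\frac{1}{2 + d} + d} = \sqrt{d + \frac{1}{2 + d}}$)
$v{\left(j \right)} = \left(j + j^{2}\right)^{2}$
$\frac{1}{-87630 + v{\left(z{\left(M{\left(-2 \right)} \right)} \right)}} = \frac{1}{-87630 + \left(\sqrt{\frac{1 - \left(2 - 1\right)}{2 - 1}}\right)^{2} \left(1 + \sqrt{\frac{1 - \left(2 - 1\right)}{2 - 1}}\right)^{2}} = \frac{1}{-87630 + \left(\sqrt{\frac{1 - 1}{1}}\right)^{2} \left(1 + \sqrt{\frac{1 - 1}{1}}\right)^{2}} = \frac{1}{-87630 + \left(\sqrt{1 \left(1 - 1\right)}\right)^{2} \left(1 + \sqrt{1 \left(1 - 1\right)}\right)^{2}} = \frac{1}{-87630 + \left(\sqrt{1 \cdot 0}\right)^{2} \left(1 + \sqrt{1 \cdot 0}\right)^{2}} = \frac{1}{-87630 + \left(\sqrt{0}\right)^{2} \left(1 + \sqrt{0}\right)^{2}} = \frac{1}{-87630 + 0^{2} \left(1 + 0\right)^{2}} = \frac{1}{-87630 + 0 \cdot 1^{2}} = \frac{1}{-87630 + 0 \cdot 1} = \frac{1}{-87630 + 0} = \frac{1}{-87630} = - \frac{1}{87630}$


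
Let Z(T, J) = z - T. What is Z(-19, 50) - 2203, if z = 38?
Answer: -2146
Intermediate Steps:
Z(T, J) = 38 - T
Z(-19, 50) - 2203 = (38 - 1*(-19)) - 2203 = (38 + 19) - 2203 = 57 - 2203 = -2146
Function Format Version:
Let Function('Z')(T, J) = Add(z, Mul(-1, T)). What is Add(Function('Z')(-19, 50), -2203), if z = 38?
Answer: -2146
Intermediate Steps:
Function('Z')(T, J) = Add(38, Mul(-1, T))
Add(Function('Z')(-19, 50), -2203) = Add(Add(38, Mul(-1, -19)), -2203) = Add(Add(38, 19), -2203) = Add(57, -2203) = -2146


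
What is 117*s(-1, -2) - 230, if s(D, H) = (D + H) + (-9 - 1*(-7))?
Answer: -815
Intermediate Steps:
s(D, H) = -2 + D + H (s(D, H) = (D + H) + (-9 + 7) = (D + H) - 2 = -2 + D + H)
117*s(-1, -2) - 230 = 117*(-2 - 1 - 2) - 230 = 117*(-5) - 230 = -585 - 230 = -815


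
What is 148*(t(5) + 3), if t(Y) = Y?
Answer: 1184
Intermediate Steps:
148*(t(5) + 3) = 148*(5 + 3) = 148*8 = 1184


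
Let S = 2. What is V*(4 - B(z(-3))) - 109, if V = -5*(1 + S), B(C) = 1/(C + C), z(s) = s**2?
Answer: -1009/6 ≈ -168.17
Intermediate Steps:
B(C) = 1/(2*C)
V = -15 (V = -5*(1 + 2) = -5*3 = -15)
V*(4 - B(z(-3))) - 109 = -15*(4 - 1/(2*((-3)**2))) - 109 = -15*(4 - 1/(2*9)) - 109 = -15*(4 - 1*1/18) - 109 = -15*(4 - 1/18) - 109 = -15*71/18 - 109 = -355/6 - 109 = -1009/6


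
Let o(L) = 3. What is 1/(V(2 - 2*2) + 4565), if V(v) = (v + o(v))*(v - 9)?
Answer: 1/4554 ≈ 0.00021959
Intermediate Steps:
V(v) = (-9 + v)*(3 + v) (V(v) = (v + 3)*(v - 9) = (3 + v)*(-9 + v) = (-9 + v)*(3 + v))
1/(V(2 - 2*2) + 4565) = 1/((-27 + (2 - 2*2)² - 6*(2 - 2*2)) + 4565) = 1/((-27 + (2 - 4)² - 6*(2 - 4)) + 4565) = 1/((-27 + (-2)² - 6*(-2)) + 4565) = 1/((-27 + 4 + 12) + 4565) = 1/(-11 + 4565) = 1/4554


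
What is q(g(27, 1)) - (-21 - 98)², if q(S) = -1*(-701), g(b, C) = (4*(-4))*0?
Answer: -13460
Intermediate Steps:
g(b, C) = 0 (g(b, C) = -16*0 = 0)
q(S) = 701
q(g(27, 1)) - (-21 - 98)² = 701 - (-21 - 98)² = 701 - 1*(-119)² = 701 - 1*14161 = 701 - 14161 = -13460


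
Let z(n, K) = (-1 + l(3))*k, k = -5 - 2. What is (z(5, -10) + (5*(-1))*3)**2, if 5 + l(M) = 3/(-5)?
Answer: 24336/25 ≈ 973.44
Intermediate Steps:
l(M) = -28/5 (l(M) = -5 + 3/(-5) = -5 + 3*(-1/5) = -5 - 3/5 = -28/5)
k = -7
z(n, K) = 231/5 (z(n, K) = (-1 - 28/5)*(-7) = -33/5*(-7) = 231/5)
(z(5, -10) + (5*(-1))*3)**2 = (231/5 + (5*(-1))*3)**2 = (231/5 - 5*3)**2 = (231/5 - 15)**2 = (156/5)**2 = 24336/25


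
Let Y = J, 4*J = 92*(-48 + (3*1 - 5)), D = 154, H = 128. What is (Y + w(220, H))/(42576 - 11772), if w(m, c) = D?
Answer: -83/2567 ≈ -0.032333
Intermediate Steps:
w(m, c) = 154
J = -1150 (J = (92*(-48 + (3*1 - 5)))/4 = (92*(-48 + (3 - 5)))/4 = (92*(-48 - 2))/4 = (92*(-50))/4 = (1/4)*(-4600) = -1150)
Y = -1150
(Y + w(220, H))/(42576 - 11772) = (-1150 + 154)/(42576 - 11772) = -996/30804 = -996*1/30804 = -83/2567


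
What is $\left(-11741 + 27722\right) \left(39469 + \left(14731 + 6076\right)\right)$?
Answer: $963270756$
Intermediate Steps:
$\left(-11741 + 27722\right) \left(39469 + \left(14731 + 6076\right)\right) = 15981 \left(39469 + 20807\right) = 15981 \cdot 60276 = 963270756$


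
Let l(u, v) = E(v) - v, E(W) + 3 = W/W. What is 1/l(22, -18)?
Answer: 1/16 ≈ 0.062500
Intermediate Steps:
E(W) = -2 (E(W) = -3 + W/W = -3 + 1 = -2)
l(u, v) = -2 - v
1/l(22, -18) = 1/(-2 - 1*(-18)) = 1/(-2 + 18) = 1/16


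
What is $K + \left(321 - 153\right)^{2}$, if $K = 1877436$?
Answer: $1905660$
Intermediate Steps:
$K + \left(321 - 153\right)^{2} = 1877436 + \left(321 - 153\right)^{2} = 1877436 + 168^{2} = 1877436 + 28224 = 1905660$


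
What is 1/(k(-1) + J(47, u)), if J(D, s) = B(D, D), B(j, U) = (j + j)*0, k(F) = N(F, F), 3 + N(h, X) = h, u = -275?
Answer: -1/4 ≈ -0.25000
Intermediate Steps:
N(h, X) = -3 + h
k(F) = -3 + F
B(j, U) = 0 (B(j, U) = (2*j)*0 = 0)
J(D, s) = 0
1/(k(-1) + J(47, u)) = 1/((-3 - 1) + 0) = 1/(-4 + 0) = 1/(-4) = -1/4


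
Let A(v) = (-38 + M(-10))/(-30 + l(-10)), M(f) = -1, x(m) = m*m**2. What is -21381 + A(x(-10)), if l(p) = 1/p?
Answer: -6435291/301 ≈ -21380.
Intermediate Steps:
x(m) = m**3
A(v) = 390/301 (A(v) = (-38 - 1)/(-30 + 1/(-10)) = -39/(-30 - 1/10) = -39/(-301/10) = -39*(-10/301) = 390/301)
-21381 + A(x(-10)) = -21381 + 390/301 = -6435291/301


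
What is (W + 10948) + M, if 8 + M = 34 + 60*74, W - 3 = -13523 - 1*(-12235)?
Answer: 14129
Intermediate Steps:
W = -1285 (W = 3 + (-13523 - 1*(-12235)) = 3 + (-13523 + 12235) = 3 - 1288 = -1285)
M = 4466 (M = -8 + (34 + 60*74) = -8 + (34 + 4440) = -8 + 4474 = 4466)
(W + 10948) + M = (-1285 + 10948) + 4466 = 9663 + 4466 = 14129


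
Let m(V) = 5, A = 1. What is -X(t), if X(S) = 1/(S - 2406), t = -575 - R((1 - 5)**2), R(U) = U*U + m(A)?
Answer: 1/3242 ≈ 0.00030845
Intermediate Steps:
R(U) = 5 + U**2 (R(U) = U*U + 5 = U**2 + 5 = 5 + U**2)
t = -836 (t = -575 - (5 + ((1 - 5)**2)**2) = -575 - (5 + ((-4)**2)**2) = -575 - (5 + 16**2) = -575 - (5 + 256) = -575 - 1*261 = -575 - 261 = -836)
X(S) = 1/(-2406 + S)
-X(t) = -1/(-2406 - 836) = -1/(-3242) = -1*(-1/3242) = 1/3242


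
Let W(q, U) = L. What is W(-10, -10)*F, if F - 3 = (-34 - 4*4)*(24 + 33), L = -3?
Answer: 8541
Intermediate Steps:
W(q, U) = -3
F = -2847 (F = 3 + (-34 - 4*4)*(24 + 33) = 3 + (-34 - 16)*57 = 3 - 50*57 = 3 - 2850 = -2847)
W(-10, -10)*F = -3*(-2847) = 8541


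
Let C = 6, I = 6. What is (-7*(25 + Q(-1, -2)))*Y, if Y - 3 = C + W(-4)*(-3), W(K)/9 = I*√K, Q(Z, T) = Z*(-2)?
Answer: -1701 + 61236*I ≈ -1701.0 + 61236.0*I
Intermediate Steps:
Q(Z, T) = -2*Z
W(K) = 54*√K (W(K) = 9*(6*√K) = 54*√K)
Y = 9 - 324*I (Y = 3 + (6 + (54*√(-4))*(-3)) = 3 + (6 + (54*(2*I))*(-3)) = 3 + (6 + (108*I)*(-3)) = 3 + (6 - 324*I) = 9 - 324*I ≈ 9.0 - 324.0*I)
(-7*(25 + Q(-1, -2)))*Y = (-7*(25 - 2*(-1)))*(9 - 324*I) = (-7*(25 + 2))*(9 - 324*I) = (-7*27)*(9 - 324*I) = -189*(9 - 324*I) = -1701 + 61236*I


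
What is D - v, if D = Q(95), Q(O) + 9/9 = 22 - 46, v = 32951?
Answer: -32976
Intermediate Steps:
Q(O) = -25 (Q(O) = -1 + (22 - 46) = -1 - 24 = -25)
D = -25
D - v = -25 - 1*32951 = -25 - 32951 = -32976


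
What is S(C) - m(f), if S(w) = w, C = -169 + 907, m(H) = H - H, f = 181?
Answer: 738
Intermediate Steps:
m(H) = 0
C = 738
S(C) - m(f) = 738 - 1*0 = 738 + 0 = 738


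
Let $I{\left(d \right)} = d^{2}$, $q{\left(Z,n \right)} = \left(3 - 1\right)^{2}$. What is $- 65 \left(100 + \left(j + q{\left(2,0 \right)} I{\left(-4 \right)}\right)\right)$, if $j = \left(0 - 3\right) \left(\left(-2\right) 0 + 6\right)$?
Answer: $-9490$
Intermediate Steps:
$q{\left(Z,n \right)} = 4$ ($q{\left(Z,n \right)} = 2^{2} = 4$)
$j = -18$ ($j = - 3 \left(0 + 6\right) = \left(-3\right) 6 = -18$)
$- 65 \left(100 + \left(j + q{\left(2,0 \right)} I{\left(-4 \right)}\right)\right) = - 65 \left(100 - \left(18 - 4 \left(-4\right)^{2}\right)\right) = - 65 \left(100 + \left(-18 + 4 \cdot 16\right)\right) = - 65 \left(100 + \left(-18 + 64\right)\right) = - 65 \left(100 + 46\right) = \left(-65\right) 146 = -9490$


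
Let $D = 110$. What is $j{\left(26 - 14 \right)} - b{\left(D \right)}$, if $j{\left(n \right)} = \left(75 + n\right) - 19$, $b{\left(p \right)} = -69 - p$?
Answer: $247$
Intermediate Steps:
$j{\left(n \right)} = 56 + n$
$j{\left(26 - 14 \right)} - b{\left(D \right)} = \left(56 + \left(26 - 14\right)\right) - \left(-69 - 110\right) = \left(56 + 12\right) - -179 = 68 + 179 = 247$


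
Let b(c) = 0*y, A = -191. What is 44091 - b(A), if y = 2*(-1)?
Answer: 44091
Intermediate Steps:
y = -2
b(c) = 0 (b(c) = 0*(-2) = 0)
44091 - b(A) = 44091 - 1*0 = 44091 + 0 = 44091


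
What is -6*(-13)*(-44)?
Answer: -3432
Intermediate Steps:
-6*(-13)*(-44) = -2*(-39)*(-44) = 78*(-44) = -3432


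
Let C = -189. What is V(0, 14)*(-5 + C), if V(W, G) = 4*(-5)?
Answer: 3880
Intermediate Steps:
V(W, G) = -20
V(0, 14)*(-5 + C) = -20*(-5 - 189) = -20*(-194) = 3880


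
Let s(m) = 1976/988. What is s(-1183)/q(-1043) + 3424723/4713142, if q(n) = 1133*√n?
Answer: 3424723/4713142 - 2*I*√1043/1181719 ≈ 0.72663 - 5.4659e-5*I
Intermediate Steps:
s(m) = 2 (s(m) = 1976*(1/988) = 2)
s(-1183)/q(-1043) + 3424723/4713142 = 2/((1133*√(-1043))) + 3424723/4713142 = 2/((1133*(I*√1043))) + 3424723*(1/4713142) = 2/((1133*I*√1043)) + 3424723/4713142 = 2*(-I*√1043/1181719) + 3424723/4713142 = -2*I*√1043/1181719 + 3424723/4713142 = 3424723/4713142 - 2*I*√1043/1181719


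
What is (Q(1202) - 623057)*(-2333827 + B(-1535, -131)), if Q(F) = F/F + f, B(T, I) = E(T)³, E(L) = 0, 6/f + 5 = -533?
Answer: 391154229220409/269 ≈ 1.4541e+12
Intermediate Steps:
f = -3/269 (f = 6/(-5 - 533) = 6/(-538) = 6*(-1/538) = -3/269 ≈ -0.011152)
B(T, I) = 0 (B(T, I) = 0³ = 0)
Q(F) = 266/269 (Q(F) = F/F - 3/269 = 1 - 3/269 = 266/269)
(Q(1202) - 623057)*(-2333827 + B(-1535, -131)) = (266/269 - 623057)*(-2333827 + 0) = -167602067/269*(-2333827) = 391154229220409/269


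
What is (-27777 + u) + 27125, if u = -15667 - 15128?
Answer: -31447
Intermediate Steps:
u = -30795
(-27777 + u) + 27125 = (-27777 - 30795) + 27125 = -58572 + 27125 = -31447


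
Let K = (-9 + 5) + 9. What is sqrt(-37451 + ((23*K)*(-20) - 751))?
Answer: I*sqrt(40502) ≈ 201.25*I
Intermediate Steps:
K = 5 (K = -4 + 9 = 5)
sqrt(-37451 + ((23*K)*(-20) - 751)) = sqrt(-37451 + ((23*5)*(-20) - 751)) = sqrt(-37451 + (115*(-20) - 751)) = sqrt(-37451 + (-2300 - 751)) = sqrt(-37451 - 3051) = sqrt(-40502) = I*sqrt(40502)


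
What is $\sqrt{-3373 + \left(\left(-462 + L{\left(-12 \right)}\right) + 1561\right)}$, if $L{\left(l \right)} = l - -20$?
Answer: $i \sqrt{2266} \approx 47.603 i$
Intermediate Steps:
$L{\left(l \right)} = 20 + l$ ($L{\left(l \right)} = l + 20 = 20 + l$)
$\sqrt{-3373 + \left(\left(-462 + L{\left(-12 \right)}\right) + 1561\right)} = \sqrt{-3373 + \left(\left(-462 + \left(20 - 12\right)\right) + 1561\right)} = \sqrt{-3373 + \left(\left(-462 + 8\right) + 1561\right)} = \sqrt{-3373 + \left(-454 + 1561\right)} = \sqrt{-3373 + 1107} = \sqrt{-2266} = i \sqrt{2266}$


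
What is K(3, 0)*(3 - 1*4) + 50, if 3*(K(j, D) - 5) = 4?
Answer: 131/3 ≈ 43.667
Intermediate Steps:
K(j, D) = 19/3 (K(j, D) = 5 + (1/3)*4 = 5 + 4/3 = 19/3)
K(3, 0)*(3 - 1*4) + 50 = 19*(3 - 1*4)/3 + 50 = 19*(3 - 4)/3 + 50 = (19/3)*(-1) + 50 = -19/3 + 50 = 131/3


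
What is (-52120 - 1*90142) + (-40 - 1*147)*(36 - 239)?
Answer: -104301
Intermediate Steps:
(-52120 - 1*90142) + (-40 - 1*147)*(36 - 239) = (-52120 - 90142) + (-40 - 147)*(-203) = -142262 - 187*(-203) = -142262 + 37961 = -104301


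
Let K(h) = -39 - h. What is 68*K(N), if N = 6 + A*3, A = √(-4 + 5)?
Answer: -3264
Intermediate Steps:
A = 1 (A = √1 = 1)
N = 9 (N = 6 + 1*3 = 6 + 3 = 9)
68*K(N) = 68*(-39 - 1*9) = 68*(-39 - 9) = 68*(-48) = -3264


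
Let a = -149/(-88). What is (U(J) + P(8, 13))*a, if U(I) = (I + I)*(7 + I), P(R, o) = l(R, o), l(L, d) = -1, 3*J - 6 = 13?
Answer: 225139/792 ≈ 284.27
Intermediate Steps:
J = 19/3 (J = 2 + (1/3)*13 = 2 + 13/3 = 19/3 ≈ 6.3333)
P(R, o) = -1
U(I) = 2*I*(7 + I) (U(I) = (2*I)*(7 + I) = 2*I*(7 + I))
a = 149/88 (a = -149*(-1/88) = 149/88 ≈ 1.6932)
(U(J) + P(8, 13))*a = (2*(19/3)*(7 + 19/3) - 1)*(149/88) = (2*(19/3)*(40/3) - 1)*(149/88) = (1520/9 - 1)*(149/88) = (1511/9)*(149/88) = 225139/792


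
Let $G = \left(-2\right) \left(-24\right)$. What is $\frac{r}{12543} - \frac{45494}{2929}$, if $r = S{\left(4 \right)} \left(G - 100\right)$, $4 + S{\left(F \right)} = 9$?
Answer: $- \frac{571392782}{36738447} \approx -15.553$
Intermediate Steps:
$G = 48$
$S{\left(F \right)} = 5$ ($S{\left(F \right)} = -4 + 9 = 5$)
$r = -260$ ($r = 5 \left(48 - 100\right) = 5 \left(-52\right) = -260$)
$\frac{r}{12543} - \frac{45494}{2929} = - \frac{260}{12543} - \frac{45494}{2929} = - \frac{571392782}{36738447}$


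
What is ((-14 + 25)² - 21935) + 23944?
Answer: 2130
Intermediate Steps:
((-14 + 25)² - 21935) + 23944 = (11² - 21935) + 23944 = (121 - 21935) + 23944 = -21814 + 23944 = 2130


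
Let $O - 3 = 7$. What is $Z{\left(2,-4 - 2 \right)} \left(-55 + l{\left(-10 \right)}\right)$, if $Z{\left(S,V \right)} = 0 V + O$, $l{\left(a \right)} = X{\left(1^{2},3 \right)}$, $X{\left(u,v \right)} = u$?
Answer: $-540$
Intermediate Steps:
$O = 10$ ($O = 3 + 7 = 10$)
$l{\left(a \right)} = 1$ ($l{\left(a \right)} = 1^{2} = 1$)
$Z{\left(S,V \right)} = 10$ ($Z{\left(S,V \right)} = 0 V + 10 = 0 + 10 = 10$)
$Z{\left(2,-4 - 2 \right)} \left(-55 + l{\left(-10 \right)}\right) = 10 \left(-55 + 1\right) = 10 \left(-54\right) = -540$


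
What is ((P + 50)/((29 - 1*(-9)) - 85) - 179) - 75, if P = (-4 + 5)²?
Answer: -11989/47 ≈ -255.09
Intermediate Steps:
P = 1 (P = 1² = 1)
((P + 50)/((29 - 1*(-9)) - 85) - 179) - 75 = ((1 + 50)/((29 - 1*(-9)) - 85) - 179) - 75 = (51/((29 + 9) - 85) - 179) - 75 = (51/(38 - 85) - 179) - 75 = (51/(-47) - 179) - 75 = (51*(-1/47) - 179) - 75 = (-51/47 - 179) - 75 = -8464/47 - 75 = -11989/47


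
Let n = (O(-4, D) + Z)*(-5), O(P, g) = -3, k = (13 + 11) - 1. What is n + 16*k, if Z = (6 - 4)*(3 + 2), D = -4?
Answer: 333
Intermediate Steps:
k = 23 (k = 24 - 1 = 23)
Z = 10 (Z = 2*5 = 10)
n = -35 (n = (-3 + 10)*(-5) = 7*(-5) = -35)
n + 16*k = -35 + 16*23 = -35 + 368 = 333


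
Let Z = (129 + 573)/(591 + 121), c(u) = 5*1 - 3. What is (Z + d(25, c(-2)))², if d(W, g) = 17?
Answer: 40998409/126736 ≈ 323.49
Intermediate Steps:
c(u) = 2 (c(u) = 5 - 3 = 2)
Z = 351/356 (Z = 702/712 = 702*(1/712) = 351/356 ≈ 0.98596)
(Z + d(25, c(-2)))² = (351/356 + 17)² = (6403/356)² = 40998409/126736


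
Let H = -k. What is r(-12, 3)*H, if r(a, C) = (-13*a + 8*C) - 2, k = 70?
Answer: -12460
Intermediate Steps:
r(a, C) = -2 - 13*a + 8*C
H = -70 (H = -1*70 = -70)
r(-12, 3)*H = (-2 - 13*(-12) + 8*3)*(-70) = (-2 + 156 + 24)*(-70) = 178*(-70) = -12460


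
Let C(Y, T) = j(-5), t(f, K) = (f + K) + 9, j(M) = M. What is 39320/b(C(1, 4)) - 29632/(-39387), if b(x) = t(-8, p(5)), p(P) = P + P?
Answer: 1549022792/433257 ≈ 3575.3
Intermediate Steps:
p(P) = 2*P
t(f, K) = 9 + K + f (t(f, K) = (K + f) + 9 = 9 + K + f)
C(Y, T) = -5
b(x) = 11 (b(x) = 9 + 2*5 - 8 = 9 + 10 - 8 = 11)
39320/b(C(1, 4)) - 29632/(-39387) = 39320/11 - 29632/(-39387) = 39320*(1/11) - 29632*(-1/39387) = 39320/11 + 29632/39387 = 1549022792/433257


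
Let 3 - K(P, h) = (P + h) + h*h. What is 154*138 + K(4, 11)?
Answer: 21119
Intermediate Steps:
K(P, h) = 3 - P - h - h**2 (K(P, h) = 3 - ((P + h) + h*h) = 3 - ((P + h) + h**2) = 3 - (P + h + h**2) = 3 + (-P - h - h**2) = 3 - P - h - h**2)
154*138 + K(4, 11) = 154*138 + (3 - 1*4 - 1*11 - 1*11**2) = 21252 + (3 - 4 - 11 - 1*121) = 21252 + (3 - 4 - 11 - 121) = 21252 - 133 = 21119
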